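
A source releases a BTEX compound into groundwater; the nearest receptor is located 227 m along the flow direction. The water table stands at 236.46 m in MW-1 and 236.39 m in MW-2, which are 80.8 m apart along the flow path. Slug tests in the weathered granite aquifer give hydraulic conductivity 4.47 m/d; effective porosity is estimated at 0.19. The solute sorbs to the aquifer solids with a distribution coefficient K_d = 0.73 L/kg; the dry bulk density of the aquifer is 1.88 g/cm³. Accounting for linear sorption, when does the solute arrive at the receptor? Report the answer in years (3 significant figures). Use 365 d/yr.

251 years

Hydraulic gradient i = (236.46 − 236.39) / 80.8 = 0.07 / 80.8 = 8.663e-4
q = Ki = 4.47 × 8.663e-4 = 0.003873 m/d
v_s = q/n_e = 0.003873/0.19 = 0.02038 m/d
Retardation R = 1 + ρ_b·K_d/n = 1 + 1.88×0.73/0.19 = 8.223
Contaminant velocity v_c = v/R = 0.02038/8.223 = 0.002479 m/d
t = L/v_c = 227/0.002479 = 91580 d
   = 91580/365 = 251 yr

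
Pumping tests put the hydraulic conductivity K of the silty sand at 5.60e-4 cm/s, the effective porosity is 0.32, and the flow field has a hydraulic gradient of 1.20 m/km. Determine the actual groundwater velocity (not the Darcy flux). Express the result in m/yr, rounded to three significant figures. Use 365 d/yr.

0.662 m/yr

K = 5.60e-4 cm/s × 864 = 0.4838 m/d
q = Ki = 0.4838 × 0.0012 = 5.806e-4 m/d
v = Ki/n = 0.4838·0.0012/0.32 = 0.001814 m/d
   = 0.001814 × 365 = 0.662 m/yr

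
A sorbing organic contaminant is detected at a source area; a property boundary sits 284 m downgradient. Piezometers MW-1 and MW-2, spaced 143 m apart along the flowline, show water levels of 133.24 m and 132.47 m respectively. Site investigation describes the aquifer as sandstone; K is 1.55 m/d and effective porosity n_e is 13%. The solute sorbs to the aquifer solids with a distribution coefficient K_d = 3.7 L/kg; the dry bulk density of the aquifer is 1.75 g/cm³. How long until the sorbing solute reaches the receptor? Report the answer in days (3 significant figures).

Hydraulic gradient i = (133.24 − 132.47) / 143 = 0.77 / 143 = 0.005385
Darcy flux q = K·i = 1.55 × 0.005385 = 0.008346 m/d
v = Ki/n = 1.55·0.005385/0.13 = 0.06420 m/d
Retardation R = 1 + ρ_b·K_d/n = 1 + 1.75×3.7/0.13 = 50.81
Contaminant velocity v_c = v/R = 0.06420/50.81 = 0.001264 m/d
t = L/v_c = 284/0.001264 = 224800 d

225000 days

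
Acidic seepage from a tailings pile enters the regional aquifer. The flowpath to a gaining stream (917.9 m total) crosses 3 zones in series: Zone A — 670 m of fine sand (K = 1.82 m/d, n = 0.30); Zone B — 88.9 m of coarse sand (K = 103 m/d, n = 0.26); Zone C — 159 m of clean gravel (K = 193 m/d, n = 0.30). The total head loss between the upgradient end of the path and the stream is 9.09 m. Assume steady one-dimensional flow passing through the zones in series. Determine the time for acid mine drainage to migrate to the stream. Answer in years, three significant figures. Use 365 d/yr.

Steady 1-D flow in series ⇒ the Darcy flux q is identical in every zone and the zone head losses add (resistances L/K in series).
Σ(L/K) = 670/1.82 + 88.9/103 + 159/193 = 368.1 + 0.8631 + 0.8238 = 369.8 d
q = ΔH / Σ(L/K) = 9.09 / 369.8 = 0.02458 m/d (same in every zone)
Zone A: v = q/n = 0.02458/0.30 = 0.08193 m/d → t_A = 670/0.08193 = 8178 d
Zone B: v = q/n = 0.02458/0.26 = 0.09454 m/d → t_B = 88.9/0.09454 = 940.4 d
Zone C: v = q/n = 0.02458/0.30 = 0.08193 m/d → t_C = 159/0.08193 = 1941 d
Total t = 8178 + 940.4 + 1941 = 11060 d
   = 11060 / 365 = 30.3 yr

30.3 years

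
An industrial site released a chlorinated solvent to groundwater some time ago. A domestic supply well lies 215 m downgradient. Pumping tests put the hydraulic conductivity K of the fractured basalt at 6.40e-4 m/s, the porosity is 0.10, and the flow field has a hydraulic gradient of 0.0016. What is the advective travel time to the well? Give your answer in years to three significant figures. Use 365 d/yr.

K = 6.40e-4 m/s × 86400 s/d = 55.30 m/d
Darcy flux q = K·i = 55.30 × 0.0016 = 0.08847 m/d
v_s = q/n_e = 0.08847/0.10 = 0.8847 m/d
t = L / v = 215 / 0.8847 = 243.0 d
   = 243.0 / 365 = 0.666 yr

0.666 years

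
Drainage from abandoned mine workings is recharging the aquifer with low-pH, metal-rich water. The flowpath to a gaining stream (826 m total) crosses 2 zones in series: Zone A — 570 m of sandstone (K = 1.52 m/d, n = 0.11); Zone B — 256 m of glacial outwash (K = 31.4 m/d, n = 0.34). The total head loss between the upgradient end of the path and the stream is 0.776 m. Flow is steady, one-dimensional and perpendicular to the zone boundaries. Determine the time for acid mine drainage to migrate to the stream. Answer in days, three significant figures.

Steady 1-D flow in series ⇒ the Darcy flux q is identical in every zone and the zone head losses add (resistances L/K in series).
Σ(L/K) = 570/1.52 + 256/31.4 = 375.0 + 8.153 = 383.2 d
q = ΔH / Σ(L/K) = 0.776 / 383.2 = 0.002025 m/d (same in every zone)
Zone A: v = q/n = 0.002025/0.11 = 0.01841 m/d → t_A = 570/0.01841 = 30960 d
Zone B: v = q/n = 0.002025/0.34 = 0.005957 m/d → t_B = 256/0.005957 = 42980 d
Total t = 30960 + 42980 = 73930 d

73900 days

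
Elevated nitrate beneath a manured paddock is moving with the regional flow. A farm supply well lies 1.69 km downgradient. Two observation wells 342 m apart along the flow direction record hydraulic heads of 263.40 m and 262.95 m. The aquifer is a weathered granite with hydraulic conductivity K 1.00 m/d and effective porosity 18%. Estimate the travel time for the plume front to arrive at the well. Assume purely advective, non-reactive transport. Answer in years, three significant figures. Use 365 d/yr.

633 years

Hydraulic gradient i = (263.40 − 262.95) / 342 = 0.45 / 342 = 0.001316
q = Ki = 1.00 × 0.001316 = 0.001316 m/d
Average linear velocity = 0.001316 / 0.18 = 0.007310 m/d
L = 1.69 km = 1690 m
t = L / v = 1690 / 0.007310 = 231200 d
   = 231200 / 365 = 633 yr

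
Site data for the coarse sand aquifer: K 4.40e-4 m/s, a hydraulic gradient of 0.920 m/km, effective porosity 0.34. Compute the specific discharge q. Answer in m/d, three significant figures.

0.0350 m/d

K = 4.40e-4 m/s × 86400 s/d = 38.02 m/d
Darcy flux q = K·i = 38.02 × 9.2e-4 = 0.03497 m/d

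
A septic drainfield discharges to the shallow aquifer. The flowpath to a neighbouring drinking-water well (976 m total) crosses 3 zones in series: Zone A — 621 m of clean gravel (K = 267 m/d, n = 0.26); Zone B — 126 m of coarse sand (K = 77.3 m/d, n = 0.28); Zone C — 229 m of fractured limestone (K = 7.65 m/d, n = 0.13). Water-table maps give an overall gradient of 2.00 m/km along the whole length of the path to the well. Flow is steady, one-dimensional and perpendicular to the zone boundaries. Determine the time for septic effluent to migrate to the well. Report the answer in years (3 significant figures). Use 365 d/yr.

Steady 1-D flow in series ⇒ the Darcy flux q is identical in every zone and the zone head losses add (resistances L/K in series).
Σ(L/K) = 621/267 + 126/77.3 + 229/7.65 = 2.326 + 1.630 + 29.93 = 33.89 d
K_eq = L_total / Σ(L/K) = 976 / 33.89 = 28.80 m/d
q = K_eq · i = 28.80 × 0.0020 = 0.05760 m/d (same in every zone)
Zone A: v = q/n = 0.05760/0.26 = 0.2215 m/d → t_A = 621/0.2215 = 2803 d
Zone B: v = q/n = 0.05760/0.28 = 0.2057 m/d → t_B = 126/0.2057 = 612.5 d
Zone C: v = q/n = 0.05760/0.13 = 0.4431 m/d → t_C = 229/0.4431 = 516.9 d
Total t = 2803 + 612.5 + 516.9 = 3933 d
   = 3933 / 365 = 10.8 yr

10.8 years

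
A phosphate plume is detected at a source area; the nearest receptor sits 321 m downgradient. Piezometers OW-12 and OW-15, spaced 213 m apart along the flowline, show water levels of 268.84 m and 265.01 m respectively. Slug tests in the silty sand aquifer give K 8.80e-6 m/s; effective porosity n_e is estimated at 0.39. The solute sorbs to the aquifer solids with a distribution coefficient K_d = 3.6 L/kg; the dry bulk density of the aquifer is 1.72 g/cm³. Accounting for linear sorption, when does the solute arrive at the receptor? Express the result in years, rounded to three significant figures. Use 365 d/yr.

Hydraulic gradient i = (268.84 − 265.01) / 213 = 3.83 / 213 = 0.01798
K = 8.80e-6 m/s × 86400 s/d = 0.7603 m/d
Specific discharge q = 0.7603 × 0.01798 = 0.01367 m/d
Average linear velocity = 0.01367 / 0.39 = 0.03506 m/d
Retardation R = 1 + ρ_b·K_d/n = 1 + 1.72×3.6/0.39 = 16.88
Contaminant velocity v_c = v/R = 0.03506/16.88 = 0.002077 m/d
t = L/v_c = 321/0.002077 = 154500 d
   = 154500/365 = 423 yr

423 years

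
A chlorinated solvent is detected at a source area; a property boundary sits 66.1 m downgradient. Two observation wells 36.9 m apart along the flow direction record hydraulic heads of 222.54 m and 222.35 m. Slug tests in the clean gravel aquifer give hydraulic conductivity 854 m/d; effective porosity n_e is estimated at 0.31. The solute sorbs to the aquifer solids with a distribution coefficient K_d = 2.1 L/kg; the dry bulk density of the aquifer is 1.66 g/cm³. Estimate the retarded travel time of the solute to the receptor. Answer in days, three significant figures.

57.1 days

Hydraulic gradient i = (222.54 − 222.35) / 36.9 = 0.19 / 36.9 = 0.005149
Specific discharge q = 854 × 0.005149 = 4.397 m/d
v_s = q/n_e = 4.397/0.31 = 14.18 m/d
Retardation R = 1 + ρ_b·K_d/n = 1 + 1.66×2.1/0.31 = 12.25
Contaminant velocity v_c = v/R = 14.18/12.25 = 1.158 m/d
t = L/v_c = 66.1/1.158 = 57.06 d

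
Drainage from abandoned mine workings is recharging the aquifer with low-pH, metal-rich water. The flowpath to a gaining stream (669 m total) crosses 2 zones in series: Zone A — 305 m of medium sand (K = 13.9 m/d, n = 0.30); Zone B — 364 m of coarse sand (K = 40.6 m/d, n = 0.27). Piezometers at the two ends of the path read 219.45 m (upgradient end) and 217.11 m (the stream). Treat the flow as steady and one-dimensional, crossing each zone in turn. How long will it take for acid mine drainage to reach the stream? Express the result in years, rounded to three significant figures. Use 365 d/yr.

Total head drop ΔH = 219.45 − 217.11 = 2.34 m
Continuity: the same q passes through each zone, so ΔH = q·Σ(L_j/K_j) — the zones act as resistances in series.
Σ(L/K) = 305/13.9 + 364/40.6 = 21.94 + 8.966 = 30.91 d
q = ΔH / Σ(L/K) = 2.34 / 30.91 = 0.07571 m/d (same in every zone)
Zone A: v = q/n = 0.07571/0.30 = 0.2524 m/d → t_A = 305/0.2524 = 1209 d
Zone B: v = q/n = 0.07571/0.27 = 0.2804 m/d → t_B = 364/0.2804 = 1298 d
Total t = 1209 + 1298 = 2507 d
   = 2507 / 365 = 6.87 yr

6.87 years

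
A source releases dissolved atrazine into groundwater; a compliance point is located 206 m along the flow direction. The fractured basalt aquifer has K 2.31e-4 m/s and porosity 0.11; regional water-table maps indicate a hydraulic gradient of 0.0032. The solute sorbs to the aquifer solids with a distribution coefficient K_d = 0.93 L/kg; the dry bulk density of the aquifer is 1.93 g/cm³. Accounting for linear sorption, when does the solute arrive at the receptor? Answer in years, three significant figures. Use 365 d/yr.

16.8 years

K = 2.31e-4 m/s × 86400 s/d = 19.96 m/d
q = Ki = 19.96 × 0.0032 = 0.06387 m/d
Seepage velocity v = q / n = 0.06387 / 0.11 = 0.5806 m/d
Retardation R = 1 + ρ_b·K_d/n = 1 + 1.93×0.93/0.11 = 17.32
Contaminant velocity v_c = v/R = 0.5806/17.32 = 0.03353 m/d
t = L/v_c = 206/0.03353 = 6144 d
   = 6144/365 = 16.8 yr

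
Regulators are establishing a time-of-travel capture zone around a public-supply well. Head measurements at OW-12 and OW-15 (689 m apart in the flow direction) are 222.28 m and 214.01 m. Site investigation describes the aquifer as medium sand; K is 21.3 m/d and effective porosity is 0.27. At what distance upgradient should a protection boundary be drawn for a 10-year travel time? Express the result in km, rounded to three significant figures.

3.46 km

Hydraulic gradient i = (222.28 − 214.01) / 689 = 8.27 / 689 = 0.01200
Darcy flux q = K·i = 21.3 × 0.01200 = 0.2557 m/d
v = Ki/n = 21.3·0.01200/0.27 = 0.9469 m/d
T = 10 yr × 365 = 3650 d
L = v × T = 0.9469 × 3650 = 3456 m
   = 3.46 km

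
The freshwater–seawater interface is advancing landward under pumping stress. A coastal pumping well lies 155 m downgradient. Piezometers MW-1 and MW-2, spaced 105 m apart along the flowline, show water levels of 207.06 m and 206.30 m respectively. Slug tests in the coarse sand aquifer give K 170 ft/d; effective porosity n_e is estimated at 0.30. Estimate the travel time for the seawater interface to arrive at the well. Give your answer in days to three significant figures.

124 days

Hydraulic gradient i = (207.06 − 206.30) / 105 = 0.76 / 105 = 0.007238
K = 170 ft/d × 0.3048 = 51.82 m/d
Specific discharge q = 51.82 × 0.007238 = 0.3750 m/d
Average linear velocity = 0.3750 / 0.30 = 1.250 m/d
t = L / v = 155 / 1.250 = 124.0 d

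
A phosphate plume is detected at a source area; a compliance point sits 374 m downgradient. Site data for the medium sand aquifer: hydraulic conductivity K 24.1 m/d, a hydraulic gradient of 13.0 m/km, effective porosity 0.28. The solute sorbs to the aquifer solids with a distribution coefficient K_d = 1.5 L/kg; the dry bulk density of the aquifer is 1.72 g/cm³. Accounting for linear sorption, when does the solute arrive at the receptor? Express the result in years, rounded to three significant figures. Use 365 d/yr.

q = Ki = 24.1 × 0.013 = 0.3133 m/d
Seepage velocity v = q / n = 0.3133 / 0.28 = 1.119 m/d
Retardation R = 1 + ρ_b·K_d/n = 1 + 1.72×1.5/0.28 = 10.21
Contaminant velocity v_c = v/R = 1.119/10.21 = 0.1095 m/d
t = L/v_c = 374/0.1095 = 3414 d
   = 3414/365 = 9.35 yr

9.35 years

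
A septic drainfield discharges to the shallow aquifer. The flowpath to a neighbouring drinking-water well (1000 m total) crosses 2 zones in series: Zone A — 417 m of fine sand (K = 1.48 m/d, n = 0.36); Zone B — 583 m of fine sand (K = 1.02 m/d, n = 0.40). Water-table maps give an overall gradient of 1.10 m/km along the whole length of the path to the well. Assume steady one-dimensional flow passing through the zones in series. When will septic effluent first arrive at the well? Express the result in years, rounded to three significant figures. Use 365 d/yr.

815 years

Continuity: the same q passes through each zone, so ΔH = q·Σ(L_j/K_j) — the zones act as resistances in series.
Σ(L/K) = 417/1.48 + 583/1.02 = 281.8 + 571.6 = 853.3 d
K_eq = L_total / Σ(L/K) = 1000 / 853.3 = 1.172 m/d
q = K_eq · i = 1.172 × 0.0011 = 0.001289 m/d (same in every zone)
Zone A: v = q/n = 0.001289/0.36 = 0.003581 m/d → t_A = 417/0.003581 = 116500 d
Zone B: v = q/n = 0.001289/0.40 = 0.003223 m/d → t_B = 583/0.003223 = 180900 d
Total t = 116500 + 180900 = 297400 d
   = 297400 / 365 = 815 yr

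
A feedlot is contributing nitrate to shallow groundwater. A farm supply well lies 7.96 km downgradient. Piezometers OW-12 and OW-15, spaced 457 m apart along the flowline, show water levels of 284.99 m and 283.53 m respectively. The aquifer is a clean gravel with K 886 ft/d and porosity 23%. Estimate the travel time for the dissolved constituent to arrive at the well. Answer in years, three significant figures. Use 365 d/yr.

5.81 years

Hydraulic gradient i = (284.99 − 283.53) / 457 = 1.46 / 457 = 0.003195
K = 886 ft/d × 0.3048 = 270.1 m/d
Specific discharge q = 270.1 × 0.003195 = 0.8628 m/d
Seepage velocity v = q / n = 0.8628 / 0.23 = 3.751 m/d
L = 7.96 km = 7960 m
t = L / v = 7960 / 3.751 = 2122 d
   = 2122 / 365 = 5.81 yr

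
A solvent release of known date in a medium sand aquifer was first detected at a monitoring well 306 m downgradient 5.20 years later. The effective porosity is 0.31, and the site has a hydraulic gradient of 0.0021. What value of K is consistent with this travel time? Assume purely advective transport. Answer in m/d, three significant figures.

23.8 m/d

t = 5.20 years = 1898 d
v = L / t = 306 / 1898 = 0.1612 m/d
K = v · n / i = 0.1612 × 0.31 / 0.0021 = 23.8 m/d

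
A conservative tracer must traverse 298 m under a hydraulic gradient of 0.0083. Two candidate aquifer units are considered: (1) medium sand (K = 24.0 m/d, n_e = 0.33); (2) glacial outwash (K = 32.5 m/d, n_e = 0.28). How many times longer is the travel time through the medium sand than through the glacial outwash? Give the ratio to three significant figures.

Unit 1 (medium sand): v = 24.0×0.0083/0.33 = 0.6036 m/d, t = 298/0.6036 = 493.7 d
Unit 2 (glacial outwash): v = 32.5×0.0083/0.28 = 0.9634 m/d, t = 298/0.9634 = 309.3 d
t(medium sand) / t(glacial outwash) = 493.7/309.3 = 1.60

1.60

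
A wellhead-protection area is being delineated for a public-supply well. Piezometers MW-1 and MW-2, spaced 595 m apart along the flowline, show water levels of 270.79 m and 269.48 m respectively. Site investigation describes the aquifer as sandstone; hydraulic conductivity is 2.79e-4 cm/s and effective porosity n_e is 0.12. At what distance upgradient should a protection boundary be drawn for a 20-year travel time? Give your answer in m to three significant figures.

Hydraulic gradient i = (270.79 − 269.48) / 595 = 1.31 / 595 = 0.002202
K = 2.79e-4 cm/s × 864 = 0.2411 m/d
Darcy flux q = K·i = 0.2411 × 0.002202 = 5.307e-4 m/d
Seepage velocity v = q / n = 5.307e-4 / 0.12 = 0.004423 m/d
T = 20 yr × 365 = 7300 d
L = v × T = 0.004423 × 7300 = 32.29 m

32.3 m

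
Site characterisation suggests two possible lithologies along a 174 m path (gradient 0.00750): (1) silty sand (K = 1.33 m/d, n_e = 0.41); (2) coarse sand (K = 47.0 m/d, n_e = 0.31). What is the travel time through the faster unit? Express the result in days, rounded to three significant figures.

153 days

Unit 1 (silty sand): v = 1.33×0.0075/0.41 = 0.02433 m/d, t = 174/0.02433 = 7152 d
Unit 2 (coarse sand): v = 47.0×0.0075/0.31 = 1.137 m/d, t = 174/1.137 = 153.0 d
Faster unit: t = 153 d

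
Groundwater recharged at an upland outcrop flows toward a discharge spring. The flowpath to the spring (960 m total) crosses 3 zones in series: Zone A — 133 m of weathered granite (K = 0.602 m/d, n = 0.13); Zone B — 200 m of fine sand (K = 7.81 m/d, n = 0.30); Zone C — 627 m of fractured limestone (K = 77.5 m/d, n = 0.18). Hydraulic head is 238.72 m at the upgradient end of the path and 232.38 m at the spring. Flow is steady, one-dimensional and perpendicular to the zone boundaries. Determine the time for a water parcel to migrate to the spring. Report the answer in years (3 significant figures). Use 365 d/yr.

20.9 years

Total head drop ΔH = 238.72 − 232.38 = 6.34 m
Continuity: the same q passes through each zone, so ΔH = q·Σ(L_j/K_j) — the zones act as resistances in series.
Σ(L/K) = 133/0.602 + 200/7.81 + 627/77.5 = 220.9 + 25.61 + 8.090 = 254.6 d
q = ΔH / Σ(L/K) = 6.34 / 254.6 = 0.02490 m/d (same in every zone)
Zone A: v = q/n = 0.02490/0.13 = 0.1915 m/d → t_A = 133/0.1915 = 694.4 d
Zone B: v = q/n = 0.02490/0.30 = 0.08300 m/d → t_B = 200/0.08300 = 2410 d
Zone C: v = q/n = 0.02490/0.18 = 0.1383 m/d → t_C = 627/0.1383 = 4533 d
Total t = 694.4 + 2410 + 4533 = 7637 d
   = 7637 / 365 = 20.9 yr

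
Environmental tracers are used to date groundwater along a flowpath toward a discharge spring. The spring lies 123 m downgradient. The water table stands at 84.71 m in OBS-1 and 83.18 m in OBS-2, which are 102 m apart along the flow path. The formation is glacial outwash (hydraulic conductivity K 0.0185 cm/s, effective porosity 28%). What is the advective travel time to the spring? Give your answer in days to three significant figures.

Hydraulic gradient i = (84.71 − 83.18) / 102 = 1.53 / 102 = 0.01500
K = 0.0185 cm/s × 864 = 15.98 m/d
Specific discharge q = 15.98 × 0.01500 = 0.2398 m/d
Average linear velocity = 0.2398 / 0.28 = 0.8563 m/d
t = L / v = 123 / 0.8563 = 143.6 d

144 days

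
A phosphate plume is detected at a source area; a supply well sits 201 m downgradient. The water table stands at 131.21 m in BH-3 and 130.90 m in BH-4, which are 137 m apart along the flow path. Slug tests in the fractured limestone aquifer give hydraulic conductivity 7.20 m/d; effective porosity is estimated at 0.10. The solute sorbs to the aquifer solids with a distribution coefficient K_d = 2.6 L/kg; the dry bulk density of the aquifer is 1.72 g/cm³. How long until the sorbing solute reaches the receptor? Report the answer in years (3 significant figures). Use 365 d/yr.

155 years

Hydraulic gradient i = (131.21 − 130.90) / 137 = 0.31 / 137 = 0.002263
Specific discharge q = 7.20 × 0.002263 = 0.01629 m/d
v_s = q/n_e = 0.01629/0.10 = 0.1629 m/d
Retardation R = 1 + ρ_b·K_d/n = 1 + 1.72×2.6/0.10 = 45.72
Contaminant velocity v_c = v/R = 0.1629/45.72 = 0.003563 m/d
t = L/v_c = 201/0.003563 = 56410 d
   = 56410/365 = 155 yr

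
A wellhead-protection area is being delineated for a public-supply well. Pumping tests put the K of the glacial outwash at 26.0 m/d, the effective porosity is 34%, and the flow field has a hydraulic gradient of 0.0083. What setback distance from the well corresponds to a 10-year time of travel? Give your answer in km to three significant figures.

2.32 km

Specific discharge q = 26.0 × 0.0083 = 0.2158 m/d
Average linear velocity = 0.2158 / 0.34 = 0.6347 m/d
T = 10 yr × 365 = 3650 d
L = v × T = 0.6347 × 3650 = 2317 m
   = 2.32 km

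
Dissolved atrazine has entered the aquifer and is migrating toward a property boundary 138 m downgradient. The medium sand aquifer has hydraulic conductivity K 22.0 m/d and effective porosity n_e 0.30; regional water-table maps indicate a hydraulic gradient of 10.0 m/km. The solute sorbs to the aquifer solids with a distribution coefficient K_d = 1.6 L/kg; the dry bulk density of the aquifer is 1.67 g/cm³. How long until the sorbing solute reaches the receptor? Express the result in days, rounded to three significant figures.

Darcy flux q = K·i = 22.0 × 0.010 = 0.2200 m/d
Seepage velocity v = q / n = 0.2200 / 0.30 = 0.7333 m/d
Retardation R = 1 + ρ_b·K_d/n = 1 + 1.67×1.6/0.30 = 9.907
Contaminant velocity v_c = v/R = 0.7333/9.907 = 0.07402 m/d
t = L/v_c = 138/0.07402 = 1864 d

1860 days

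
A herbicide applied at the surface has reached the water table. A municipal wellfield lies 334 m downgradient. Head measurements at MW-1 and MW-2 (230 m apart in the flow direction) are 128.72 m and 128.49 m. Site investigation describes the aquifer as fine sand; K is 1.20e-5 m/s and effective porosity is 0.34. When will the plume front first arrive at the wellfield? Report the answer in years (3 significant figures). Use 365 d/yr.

Hydraulic gradient i = (128.72 − 128.49) / 230 = 0.23 / 230 = 0.001000
K = 1.20e-5 m/s × 86400 s/d = 1.037 m/d
q = Ki = 1.037 × 0.001000 = 0.001037 m/d
v = Ki/n = 1.037·0.001000/0.34 = 0.003049 m/d
t = L / v = 334 / 0.003049 = 109500 d
   = 109500 / 365 = 300 yr

300 years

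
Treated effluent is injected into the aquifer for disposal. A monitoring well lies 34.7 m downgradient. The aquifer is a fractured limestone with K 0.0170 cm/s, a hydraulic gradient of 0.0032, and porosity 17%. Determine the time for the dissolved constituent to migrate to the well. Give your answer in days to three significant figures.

K = 0.0170 cm/s × 864 = 14.69 m/d
q = Ki = 14.69 × 0.0032 = 0.04700 m/d
v_s = q/n_e = 0.04700/0.17 = 0.2765 m/d
t = L / v = 34.7 / 0.2765 = 125.5 d

126 days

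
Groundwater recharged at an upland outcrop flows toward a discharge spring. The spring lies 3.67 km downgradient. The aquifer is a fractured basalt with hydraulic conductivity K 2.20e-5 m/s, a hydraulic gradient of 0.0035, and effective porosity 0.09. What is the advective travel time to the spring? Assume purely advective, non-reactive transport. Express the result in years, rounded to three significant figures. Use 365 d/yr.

136 years

K = 2.20e-5 m/s × 86400 s/d = 1.901 m/d
Specific discharge q = 1.901 × 0.0035 = 0.006653 m/d
v_s = q/n_e = 0.006653/0.09 = 0.07392 m/d
L = 3.67 km = 3670 m
t = L / v = 3670 / 0.07392 = 49650 d
   = 49650 / 365 = 136 yr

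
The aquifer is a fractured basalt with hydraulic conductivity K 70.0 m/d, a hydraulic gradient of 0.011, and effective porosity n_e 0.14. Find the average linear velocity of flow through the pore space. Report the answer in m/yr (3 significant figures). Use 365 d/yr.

Specific discharge q = 70.0 × 0.011 = 0.7700 m/d
v_s = q/n_e = 0.7700/0.14 = 5.500 m/d
   = 5.500 × 365 = 2010 m/yr

2010 m/yr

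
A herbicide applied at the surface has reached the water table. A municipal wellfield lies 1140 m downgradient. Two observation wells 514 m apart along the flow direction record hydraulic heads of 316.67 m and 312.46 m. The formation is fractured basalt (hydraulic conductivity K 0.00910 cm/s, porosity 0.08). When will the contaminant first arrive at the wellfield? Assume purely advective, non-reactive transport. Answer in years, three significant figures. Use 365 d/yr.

Hydraulic gradient i = (316.67 − 312.46) / 514 = 4.21 / 514 = 0.008191
K = 0.00910 cm/s × 864 = 7.862 m/d
Darcy flux q = K·i = 7.862 × 0.008191 = 0.06440 m/d
v = Ki/n = 7.862·0.008191/0.08 = 0.8050 m/d
t = L / v = 1140 / 0.8050 = 1416 d
   = 1416 / 365 = 3.88 yr

3.88 years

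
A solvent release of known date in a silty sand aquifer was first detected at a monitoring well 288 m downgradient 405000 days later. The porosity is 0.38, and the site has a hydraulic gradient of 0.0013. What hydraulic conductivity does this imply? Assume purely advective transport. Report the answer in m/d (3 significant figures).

0.208 m/d

v = L / t = 288 / 405000 = 7.111e-4 m/d
K = v · n / i = 7.111e-4 × 0.38 / 0.0013 = 0.208 m/d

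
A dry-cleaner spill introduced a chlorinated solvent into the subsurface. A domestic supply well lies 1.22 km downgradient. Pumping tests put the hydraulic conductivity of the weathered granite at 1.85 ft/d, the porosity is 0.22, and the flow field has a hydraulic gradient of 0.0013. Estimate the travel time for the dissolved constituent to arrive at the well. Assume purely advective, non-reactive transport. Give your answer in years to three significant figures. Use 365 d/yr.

K = 1.85 ft/d × 0.3048 = 0.5639 m/d
Darcy flux q = K·i = 0.5639 × 0.0013 = 7.330e-4 m/d
Seepage velocity v = q / n = 7.330e-4 / 0.22 = 0.003332 m/d
L = 1.22 km = 1220 m
t = L / v = 1220 / 0.003332 = 366100 d
   = 366100 / 365 = 1000 yr

1000 years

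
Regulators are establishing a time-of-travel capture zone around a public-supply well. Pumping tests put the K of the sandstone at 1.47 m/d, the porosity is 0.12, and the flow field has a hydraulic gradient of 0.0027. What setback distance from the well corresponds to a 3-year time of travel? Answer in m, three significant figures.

36.2 m

Darcy flux q = K·i = 1.47 × 0.0027 = 0.003969 m/d
Average linear velocity = 0.003969 / 0.12 = 0.03308 m/d
T = 3 yr × 365 = 1095 d
L = v × T = 0.03308 × 1095 = 36.22 m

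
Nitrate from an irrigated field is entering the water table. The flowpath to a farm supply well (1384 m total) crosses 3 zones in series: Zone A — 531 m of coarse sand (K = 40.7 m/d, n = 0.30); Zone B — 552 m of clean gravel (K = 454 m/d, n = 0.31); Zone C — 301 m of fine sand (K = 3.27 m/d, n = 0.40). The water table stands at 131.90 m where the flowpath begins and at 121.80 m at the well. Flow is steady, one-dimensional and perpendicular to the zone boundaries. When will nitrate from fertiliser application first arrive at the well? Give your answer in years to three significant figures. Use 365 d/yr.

13.0 years

Total head drop ΔH = 131.90 − 121.80 = 10.10 m
Steady 1-D flow in series ⇒ the Darcy flux q is identical in every zone and the zone head losses add (resistances L/K in series).
Σ(L/K) = 531/40.7 + 552/454 + 301/3.27 = 13.05 + 1.216 + 92.05 = 106.3 d
q = ΔH / Σ(L/K) = 10.10 / 106.3 = 0.09500 m/d (same in every zone)
Zone A: v = q/n = 0.09500/0.30 = 0.3167 m/d → t_A = 531/0.3167 = 1677 d
Zone B: v = q/n = 0.09500/0.31 = 0.3065 m/d → t_B = 552/0.3065 = 1801 d
Zone C: v = q/n = 0.09500/0.40 = 0.2375 m/d → t_C = 301/0.2375 = 1267 d
Total t = 1677 + 1801 + 1267 = 4745 d
   = 4745 / 365 = 13.0 yr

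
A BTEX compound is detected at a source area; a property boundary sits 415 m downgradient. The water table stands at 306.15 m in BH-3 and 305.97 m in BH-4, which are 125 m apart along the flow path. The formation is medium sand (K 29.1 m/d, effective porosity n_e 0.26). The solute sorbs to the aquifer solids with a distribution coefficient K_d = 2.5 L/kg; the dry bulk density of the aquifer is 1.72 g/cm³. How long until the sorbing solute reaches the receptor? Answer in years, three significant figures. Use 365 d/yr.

Hydraulic gradient i = (306.15 − 305.97) / 125 = 0.18 / 125 = 0.001440
Specific discharge q = 29.1 × 0.001440 = 0.04190 m/d
v_s = q/n_e = 0.04190/0.26 = 0.1612 m/d
Retardation R = 1 + ρ_b·K_d/n = 1 + 1.72×2.5/0.26 = 17.54
Contaminant velocity v_c = v/R = 0.1612/17.54 = 0.009189 m/d
t = L/v_c = 415/0.009189 = 45160 d
   = 45160/365 = 124 yr

124 years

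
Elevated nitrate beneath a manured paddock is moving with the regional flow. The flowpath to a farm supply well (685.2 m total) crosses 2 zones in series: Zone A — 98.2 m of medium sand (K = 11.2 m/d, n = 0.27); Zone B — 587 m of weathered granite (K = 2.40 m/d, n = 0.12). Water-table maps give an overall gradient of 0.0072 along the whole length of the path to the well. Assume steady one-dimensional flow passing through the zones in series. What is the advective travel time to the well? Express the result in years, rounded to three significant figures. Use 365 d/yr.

13.6 years

Steady 1-D flow in series ⇒ the Darcy flux q is identical in every zone and the zone head losses add (resistances L/K in series).
Σ(L/K) = 98.2/11.2 + 587/2.40 = 8.768 + 244.6 = 253.4 d
K_eq = L_total / Σ(L/K) = 685.2 / 253.4 = 2.705 m/d
q = K_eq · i = 2.705 × 0.0072 = 0.01947 m/d (same in every zone)
Zone A: v = q/n = 0.01947/0.27 = 0.07212 m/d → t_A = 98.2/0.07212 = 1362 d
Zone B: v = q/n = 0.01947/0.12 = 0.1623 m/d → t_B = 587/0.1623 = 3617 d
Total t = 1362 + 3617 = 4979 d
   = 4979 / 365 = 13.6 yr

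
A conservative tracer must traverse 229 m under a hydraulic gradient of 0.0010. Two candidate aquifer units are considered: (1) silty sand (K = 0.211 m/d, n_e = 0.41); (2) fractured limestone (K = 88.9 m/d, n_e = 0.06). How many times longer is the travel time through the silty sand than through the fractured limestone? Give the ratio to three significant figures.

Unit 1 (silty sand): v = 0.211×0.0010/0.41 = 5.146e-4 m/d, t = 229/5.146e-4 = 445000 d
Unit 2 (fractured limestone): v = 88.9×0.0010/0.06 = 1.482 m/d, t = 229/1.482 = 154.6 d
t(silty sand) / t(fractured limestone) = 445000/154.6 = 2880

2880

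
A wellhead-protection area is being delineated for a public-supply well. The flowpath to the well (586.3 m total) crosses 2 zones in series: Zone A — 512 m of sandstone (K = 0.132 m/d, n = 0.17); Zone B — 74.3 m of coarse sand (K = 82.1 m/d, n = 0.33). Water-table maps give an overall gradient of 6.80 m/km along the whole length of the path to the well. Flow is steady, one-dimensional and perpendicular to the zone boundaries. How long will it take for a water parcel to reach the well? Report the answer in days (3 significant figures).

109000 days

For zones in series the flux q is common to all zones; the equivalent conductivity is the harmonic (thickness-weighted) mean, K_eq = L_total / Σ(L_j/K_j).
Σ(L/K) = 512/0.132 + 74.3/82.1 = 3879 + 0.9050 = 3880 d
K_eq = L_total / Σ(L/K) = 586.3 / 3880 = 0.1511 m/d
q = K_eq · i = 0.1511 × 0.0068 = 0.001028 m/d (same in every zone)
Zone A: v = q/n = 0.001028/0.17 = 0.006045 m/d → t_A = 512/0.006045 = 84700 d
Zone B: v = q/n = 0.001028/0.33 = 0.003114 m/d → t_B = 74.3/0.003114 = 23860 d
Total t = 84700 + 23860 = 108600 d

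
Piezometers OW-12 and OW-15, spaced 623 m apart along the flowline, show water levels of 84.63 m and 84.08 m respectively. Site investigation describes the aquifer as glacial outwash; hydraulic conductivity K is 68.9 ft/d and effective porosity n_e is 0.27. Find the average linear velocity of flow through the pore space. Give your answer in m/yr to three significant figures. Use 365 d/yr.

Hydraulic gradient i = (84.63 − 84.08) / 623 = 0.55 / 623 = 8.828e-4
K = 68.9 ft/d × 0.3048 = 21.00 m/d
q = Ki = 21.00 × 8.828e-4 = 0.01854 m/d
v_s = q/n_e = 0.01854/0.27 = 0.06867 m/d
   = 0.06867 × 365 = 25.1 m/yr

25.1 m/yr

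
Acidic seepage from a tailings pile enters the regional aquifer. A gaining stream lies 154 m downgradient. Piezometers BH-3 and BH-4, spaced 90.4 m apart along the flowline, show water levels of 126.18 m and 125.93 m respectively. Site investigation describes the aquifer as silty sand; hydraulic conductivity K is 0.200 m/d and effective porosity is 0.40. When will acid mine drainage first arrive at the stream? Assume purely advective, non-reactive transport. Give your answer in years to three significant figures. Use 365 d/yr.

305 years

Hydraulic gradient i = (126.18 − 125.93) / 90.4 = 0.25 / 90.4 = 0.002765
q = Ki = 0.200 × 0.002765 = 5.531e-4 m/d
Average linear velocity = 5.531e-4 / 0.40 = 0.001383 m/d
t = L / v = 154 / 0.001383 = 111400 d
   = 111400 / 365 = 305 yr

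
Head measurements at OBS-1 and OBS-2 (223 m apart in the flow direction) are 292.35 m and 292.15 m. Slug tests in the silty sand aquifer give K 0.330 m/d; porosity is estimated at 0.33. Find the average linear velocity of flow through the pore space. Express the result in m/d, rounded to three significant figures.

Hydraulic gradient i = (292.35 − 292.15) / 223 = 0.20 / 223 = 8.969e-4
q = Ki = 0.330 × 8.969e-4 = 2.960e-4 m/d
v = Ki/n = 0.330·8.969e-4/0.33 = 8.969e-4 m/d

8.97e-4 m/d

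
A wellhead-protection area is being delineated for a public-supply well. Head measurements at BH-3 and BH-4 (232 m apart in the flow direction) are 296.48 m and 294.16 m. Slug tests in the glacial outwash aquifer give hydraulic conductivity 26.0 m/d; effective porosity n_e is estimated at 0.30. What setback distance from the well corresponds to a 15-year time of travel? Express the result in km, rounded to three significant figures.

Hydraulic gradient i = (296.48 − 294.16) / 232 = 2.32 / 232 = 0.01000
Darcy flux q = K·i = 26.0 × 0.01000 = 0.2600 m/d
Average linear velocity = 0.2600 / 0.30 = 0.8667 m/d
T = 15 yr × 365 = 5475 d
L = v × T = 0.8667 × 5475 = 4745 m
   = 4.75 km

4.75 km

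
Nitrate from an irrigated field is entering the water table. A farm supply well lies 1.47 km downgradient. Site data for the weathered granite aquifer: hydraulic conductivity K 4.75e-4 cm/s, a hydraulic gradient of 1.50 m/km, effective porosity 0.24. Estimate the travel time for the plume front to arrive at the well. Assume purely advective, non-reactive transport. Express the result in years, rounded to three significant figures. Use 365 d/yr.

K = 4.75e-4 cm/s × 864 = 0.4104 m/d
q = Ki = 0.4104 × 0.0015 = 6.156e-4 m/d
v = Ki/n = 0.4104·0.0015/0.24 = 0.002565 m/d
L = 1.47 km = 1470 m
t = L / v = 1470 / 0.002565 = 573100 d
   = 573100 / 365 = 1570 yr

1570 years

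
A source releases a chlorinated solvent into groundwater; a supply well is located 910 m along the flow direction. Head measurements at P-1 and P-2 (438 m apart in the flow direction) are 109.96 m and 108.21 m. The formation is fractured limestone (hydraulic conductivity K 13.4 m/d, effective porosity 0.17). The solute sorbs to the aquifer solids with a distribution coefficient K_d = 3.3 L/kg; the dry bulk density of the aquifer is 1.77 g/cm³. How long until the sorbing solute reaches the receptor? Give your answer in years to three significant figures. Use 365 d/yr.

Hydraulic gradient i = (109.96 − 108.21) / 438 = 1.75 / 438 = 0.003995
Specific discharge q = 13.4 × 0.003995 = 0.05354 m/d
Seepage velocity v = q / n = 0.05354 / 0.17 = 0.3149 m/d
Retardation R = 1 + ρ_b·K_d/n = 1 + 1.77×3.3/0.17 = 35.36
Contaminant velocity v_c = v/R = 0.3149/35.36 = 0.008907 m/d
t = L/v_c = 910/0.008907 = 102200 d
   = 102200/365 = 280 yr

280 years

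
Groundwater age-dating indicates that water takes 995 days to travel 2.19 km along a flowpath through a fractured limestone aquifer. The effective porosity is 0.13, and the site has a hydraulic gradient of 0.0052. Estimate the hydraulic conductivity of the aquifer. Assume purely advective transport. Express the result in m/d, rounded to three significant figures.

L = 2.19 km = 2190 m
v = L / t = 2190 / 995 = 2.201 m/d
K = v · n / i = 2.201 × 0.13 / 0.0052 = 55.0 m/d

55.0 m/d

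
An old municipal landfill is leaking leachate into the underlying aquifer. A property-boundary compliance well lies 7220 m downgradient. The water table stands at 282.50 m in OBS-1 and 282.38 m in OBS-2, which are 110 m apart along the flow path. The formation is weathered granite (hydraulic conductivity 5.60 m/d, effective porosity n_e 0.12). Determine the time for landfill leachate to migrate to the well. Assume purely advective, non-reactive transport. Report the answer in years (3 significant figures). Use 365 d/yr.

389 years

Hydraulic gradient i = (282.50 − 282.38) / 110 = 0.12 / 110 = 0.001091
Darcy flux q = K·i = 5.60 × 0.001091 = 0.006109 m/d
Seepage velocity v = q / n = 0.006109 / 0.12 = 0.05091 m/d
t = L / v = 7220 / 0.05091 = 141800 d
   = 141800 / 365 = 389 yr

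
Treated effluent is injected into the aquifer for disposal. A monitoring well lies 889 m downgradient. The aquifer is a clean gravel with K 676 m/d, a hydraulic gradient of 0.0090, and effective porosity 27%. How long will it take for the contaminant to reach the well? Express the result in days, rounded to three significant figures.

Darcy flux q = K·i = 676 × 0.0090 = 6.084 m/d
v = Ki/n = 676·0.0090/0.27 = 22.53 m/d
t = L / v = 889 / 22.53 = 39.45 d

39.5 days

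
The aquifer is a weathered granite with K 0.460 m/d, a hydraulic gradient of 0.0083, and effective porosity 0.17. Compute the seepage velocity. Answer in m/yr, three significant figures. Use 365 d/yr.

8.20 m/yr

Specific discharge q = 0.460 × 0.0083 = 0.003818 m/d
Average linear velocity = 0.003818 / 0.17 = 0.02246 m/d
   = 0.02246 × 365 = 8.20 m/yr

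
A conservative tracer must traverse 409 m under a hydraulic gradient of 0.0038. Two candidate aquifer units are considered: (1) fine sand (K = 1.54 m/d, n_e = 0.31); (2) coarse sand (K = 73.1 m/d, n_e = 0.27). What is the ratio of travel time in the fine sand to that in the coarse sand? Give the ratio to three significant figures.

54.5

Unit 1 (fine sand): v = 1.54×0.0038/0.31 = 0.01888 m/d, t = 409/0.01888 = 21670 d
Unit 2 (coarse sand): v = 73.1×0.0038/0.27 = 1.029 m/d, t = 409/1.029 = 397.5 d
t(fine sand) / t(coarse sand) = 21670/397.5 = 54.5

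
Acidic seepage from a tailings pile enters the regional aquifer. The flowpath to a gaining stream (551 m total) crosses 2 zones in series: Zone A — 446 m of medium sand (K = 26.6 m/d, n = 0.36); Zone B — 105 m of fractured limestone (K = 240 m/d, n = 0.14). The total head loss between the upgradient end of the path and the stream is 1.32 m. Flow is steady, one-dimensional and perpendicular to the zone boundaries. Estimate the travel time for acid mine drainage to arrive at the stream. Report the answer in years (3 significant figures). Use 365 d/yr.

6.26 years

Steady 1-D flow in series ⇒ the Darcy flux q is identical in every zone and the zone head losses add (resistances L/K in series).
Σ(L/K) = 446/26.6 + 105/240 = 16.77 + 0.4375 = 17.20 d
q = ΔH / Σ(L/K) = 1.32 / 17.20 = 0.07672 m/d (same in every zone)
Zone A: v = q/n = 0.07672/0.36 = 0.2131 m/d → t_A = 446/0.2131 = 2093 d
Zone B: v = q/n = 0.07672/0.14 = 0.5480 m/d → t_B = 105/0.5480 = 191.6 d
Total t = 2093 + 191.6 = 2284 d
   = 2284 / 365 = 6.26 yr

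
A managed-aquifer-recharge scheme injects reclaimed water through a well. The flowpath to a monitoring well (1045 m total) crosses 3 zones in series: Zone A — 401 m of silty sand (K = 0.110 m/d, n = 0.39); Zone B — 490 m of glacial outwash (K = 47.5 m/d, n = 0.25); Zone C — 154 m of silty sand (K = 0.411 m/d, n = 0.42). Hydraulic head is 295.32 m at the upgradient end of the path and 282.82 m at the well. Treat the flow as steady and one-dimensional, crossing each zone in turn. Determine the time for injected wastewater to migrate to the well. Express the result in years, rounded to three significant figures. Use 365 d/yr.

Total head drop ΔH = 295.32 − 282.82 = 12.50 m
Continuity: the same q passes through each zone, so ΔH = q·Σ(L_j/K_j) — the zones act as resistances in series.
Σ(L/K) = 401/0.110 + 490/47.5 + 154/0.411 = 3645 + 10.32 + 374.7 = 4030 d
q = ΔH / Σ(L/K) = 12.50 / 4030 = 0.003101 m/d (same in every zone)
Zone A: v = q/n = 0.003101/0.39 = 0.007952 m/d → t_A = 401/0.007952 = 50430 d
Zone B: v = q/n = 0.003101/0.25 = 0.01241 m/d → t_B = 490/0.01241 = 39500 d
Zone C: v = q/n = 0.003101/0.42 = 0.007384 m/d → t_C = 154/0.007384 = 20860 d
Total t = 50430 + 39500 + 20860 = 110800 d
   = 110800 / 365 = 304 yr

304 years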